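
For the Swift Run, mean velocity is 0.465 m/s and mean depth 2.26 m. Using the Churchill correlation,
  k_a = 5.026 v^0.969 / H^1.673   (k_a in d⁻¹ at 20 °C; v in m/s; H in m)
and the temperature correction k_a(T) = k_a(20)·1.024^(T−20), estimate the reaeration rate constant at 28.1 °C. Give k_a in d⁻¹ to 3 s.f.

k_a ≈ 0.741 d⁻¹

k_a(20) = 5.026 × 0.465^0.969 / 2.26^1.673 = 5.026 × 0.4762 / 3.912 = 0.6117 d⁻¹.
k_a(28.1) = 0.6117 × 1.024^(28.1−20) = 0.6117 × 1.212 = 0.7413 d⁻¹.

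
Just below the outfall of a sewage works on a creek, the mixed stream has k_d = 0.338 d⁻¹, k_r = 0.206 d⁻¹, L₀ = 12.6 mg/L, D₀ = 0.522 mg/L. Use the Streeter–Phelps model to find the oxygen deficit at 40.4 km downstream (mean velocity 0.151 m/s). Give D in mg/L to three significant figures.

D ≈ 6.00 mg/L

Travel time t = x/v = 40.4 km / (0.151 m/s) = 40400 m / 0.151 m/s = 267500 s = 3.097 d.
k_d L₀/(k_r−k_d) = 0.338×12.6/(0.206−0.338) = 4.259/-0.1320 = -32.26 mg/L.
e^(−k_d t) = e^(−0.338×3.097) = 0.3511; e^(−k_r t) = e^(−0.206×3.097) = 0.5284.
D = -32.26 × (0.3511 − 0.5284) + 0.522 × 0.5284 = 5.720 + 0.2758 = 5.996 mg/L.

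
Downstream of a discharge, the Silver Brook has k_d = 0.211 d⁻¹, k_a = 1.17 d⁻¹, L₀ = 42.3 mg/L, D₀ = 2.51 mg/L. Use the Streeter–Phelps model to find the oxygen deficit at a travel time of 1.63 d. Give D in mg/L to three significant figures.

D ≈ 5.59 mg/L

k_d L₀/(k_a−k_d) = 0.211×42.3/(1.17−0.211) = 8.925/0.9590 = 9.307 mg/L.
e^(−k_d t) = e^(−0.211×1.630) = 0.7090; e^(−k_a t) = e^(−1.17×1.630) = 0.1485.
D = 9.307 × (0.7090 − 0.1485) + 2.51 × 0.1485 = 5.216 + 0.3728 = 5.589 mg/L.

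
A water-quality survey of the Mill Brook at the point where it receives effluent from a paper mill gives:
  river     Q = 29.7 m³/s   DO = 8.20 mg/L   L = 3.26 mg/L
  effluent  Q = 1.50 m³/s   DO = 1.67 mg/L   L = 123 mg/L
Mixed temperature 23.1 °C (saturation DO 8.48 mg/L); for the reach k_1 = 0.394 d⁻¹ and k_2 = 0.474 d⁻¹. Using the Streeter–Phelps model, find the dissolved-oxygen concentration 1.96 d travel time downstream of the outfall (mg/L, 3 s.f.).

Mixed DO = (29.7×8.20 + 1.50×1.67)/(29.7+1.50) = 246.0/31.20 = 7.886 mg/L.
Mixed L₀ = (29.7×3.26 + 1.50×123)/(31.20) = 281.3/31.20 = 9.017 mg/L.
Initial deficit D₀ = C_s − DO₀ = 8.48 − 7.886 = 0.5939 mg/L.
D(1.96) = [0.394×9.017/(0.474−0.394)](e^(−0.394×1.96) − e^(−0.474×1.96)) + 0.5939 e^(−0.474×1.96)
= 44.41 × (0.4620 − 0.3949) + 0.5939 × 0.3949 = 3.212 mg/L.
DO = 8.48 − 3.212 = 5.268 mg/L.

DO ≈ 5.27 mg/L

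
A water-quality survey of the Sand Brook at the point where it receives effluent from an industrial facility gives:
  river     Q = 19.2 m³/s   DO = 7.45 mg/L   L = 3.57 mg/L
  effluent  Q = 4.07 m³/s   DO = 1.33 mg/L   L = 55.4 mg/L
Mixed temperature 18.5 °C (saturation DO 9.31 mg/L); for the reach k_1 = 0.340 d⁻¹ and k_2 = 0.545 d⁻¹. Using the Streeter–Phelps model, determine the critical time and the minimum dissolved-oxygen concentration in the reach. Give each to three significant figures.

t_c ≈ 1.57 d; minimum DO ≈ 4.68 mg/L

Mixed DO = (19.2×7.45 + 4.07×1.33)/(19.2+4.07) = 148.5/23.27 = 6.380 mg/L.
Mixed L₀ = (19.2×3.57 + 4.07×55.4)/(23.27) = 294.0/23.27 = 12.64 mg/L.
Initial deficit D₀ = C_s − DO₀ = 9.31 − 6.380 = 2.930 mg/L.
t_c = (1/0.2050) ln[(0.545/0.340)(1 − 2.930×0.2050/(0.340×12.64))] = 4.878 × ln(1.379) = 1.567 d.
D_c = (0.340/0.545) × 12.64 × e^(−0.340×1.567) = 0.6239 × 12.64 × 0.5870 = 4.627 mg/L.
Minimum DO = 9.31 − 4.627 = 4.683 mg/L.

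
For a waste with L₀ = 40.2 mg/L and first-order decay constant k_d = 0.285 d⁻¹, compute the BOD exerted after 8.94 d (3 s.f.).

y_t = L₀(1 − e^(−k_d t)) = 40.2 × (1 − e^(−0.285×8.94))
= 40.2 × (1 − 0.07825) = 40.2 × 0.9218 = 37.05 mg/L.

y ≈ 37.1 mg/L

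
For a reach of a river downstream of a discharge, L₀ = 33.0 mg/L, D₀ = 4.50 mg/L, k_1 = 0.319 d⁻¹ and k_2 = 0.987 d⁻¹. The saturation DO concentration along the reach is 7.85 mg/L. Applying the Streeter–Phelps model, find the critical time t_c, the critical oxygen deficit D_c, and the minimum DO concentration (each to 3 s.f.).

With k_2/k_1 = 3.094 and 1 − D₀(k_2−k_1)/(k_1 L₀) = 0.7144,
t_c = ln(3.094 × 0.7144) / (0.987 − 0.319) = ln(2.211) / 0.6680 = 0.7932/0.6680 = 1.187 d.
D_c = (k_1/k_2) L₀ e^(−k_1 t_c) = (0.319/0.987) × 33.0 × e^(−0.319×1.187) = 0.3232 × 33.0 × 0.6847 = 7.303 mg/L.
Minimum DO = C_s − D_c = 7.85 − 7.303 = 0.5475 mg/L.

t_c ≈ 1.19 d; D_c ≈ 7.30 mg/L; min DO ≈ 0.547 mg/L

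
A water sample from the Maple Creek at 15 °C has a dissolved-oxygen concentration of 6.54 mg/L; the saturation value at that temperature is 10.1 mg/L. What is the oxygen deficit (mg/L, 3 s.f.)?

D = C_s − C = 10.1 − 6.54 = 3.56 mg/L.

D ≈ 3.56 mg/L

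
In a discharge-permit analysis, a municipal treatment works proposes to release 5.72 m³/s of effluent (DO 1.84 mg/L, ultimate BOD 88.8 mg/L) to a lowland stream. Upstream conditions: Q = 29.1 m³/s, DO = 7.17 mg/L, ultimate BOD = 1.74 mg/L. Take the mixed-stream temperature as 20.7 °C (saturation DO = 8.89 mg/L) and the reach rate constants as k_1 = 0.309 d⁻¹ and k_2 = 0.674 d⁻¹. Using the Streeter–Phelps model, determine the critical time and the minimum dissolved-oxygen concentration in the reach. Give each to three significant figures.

Mixed DO = (29.1×7.17 + 5.72×1.84)/(29.1+5.72) = 219.2/34.82 = 6.294 mg/L.
Mixed L₀ = (29.1×1.74 + 5.72×88.8)/(34.82) = 558.6/34.82 = 16.04 mg/L.
Initial deficit D₀ = C_s − DO₀ = 8.89 − 6.294 = 2.596 mg/L.
t_c = (1/0.3650) ln[(0.674/0.309)(1 − 2.596×0.3650/(0.309×16.04))] = 2.740 × ln(1.764) = 1.556 d.
D_c = (0.309/0.674) × 16.04 × e^(−0.309×1.556) = 0.4585 × 16.04 × 0.6184 = 4.548 mg/L.
Minimum DO = 8.89 − 4.548 = 4.342 mg/L.

t_c ≈ 1.56 d; minimum DO ≈ 4.34 mg/L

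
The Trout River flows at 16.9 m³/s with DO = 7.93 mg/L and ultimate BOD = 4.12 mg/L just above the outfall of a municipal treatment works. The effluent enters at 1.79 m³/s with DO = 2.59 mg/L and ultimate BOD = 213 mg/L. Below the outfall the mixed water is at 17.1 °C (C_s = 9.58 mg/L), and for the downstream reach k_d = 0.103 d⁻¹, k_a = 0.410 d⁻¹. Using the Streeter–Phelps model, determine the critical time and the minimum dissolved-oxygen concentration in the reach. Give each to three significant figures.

t_c ≈ 3.49 d; minimum DO ≈ 5.35 mg/L

Mixed DO = (16.9×7.93 + 1.79×2.59)/(16.9+1.79) = 138.7/18.69 = 7.419 mg/L.
Mixed L₀ = (16.9×4.12 + 1.79×213)/(18.69) = 450.9/18.69 = 24.13 mg/L.
Initial deficit D₀ = C_s − DO₀ = 9.58 − 7.419 = 2.161 mg/L.
t_c = (1/0.3070) ln[(0.410/0.103)(1 − 2.161×0.3070/(0.103×24.13))] = 3.257 × ln(2.918) = 3.488 d.
D_c = (0.103/0.410) × 24.13 × e^(−0.103×3.488) = 0.2512 × 24.13 × 0.6982 = 4.232 mg/L.
Minimum DO = 9.58 − 4.232 = 5.348 mg/L.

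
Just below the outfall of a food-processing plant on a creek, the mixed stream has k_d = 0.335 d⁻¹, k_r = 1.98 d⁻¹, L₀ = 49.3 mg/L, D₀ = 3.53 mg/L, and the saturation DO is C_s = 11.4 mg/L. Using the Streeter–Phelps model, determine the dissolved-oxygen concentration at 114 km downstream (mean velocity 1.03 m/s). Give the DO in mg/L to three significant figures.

DO ≈ 5.38 mg/L

Travel time t = x/v = 114 km / (1.03 m/s) = 114000 m / 1.03 m/s = 110700 s = 1.281 d.
k_d L₀/(k_r−k_d) = 0.335×49.3/(1.98−0.335) = 16.52/1.645 = 10.04 mg/L.
e^(−k_d t) = e^(−0.335×1.281) = 0.6511; e^(−k_r t) = e^(−1.98×1.281) = 0.07915.
D = 10.04 × (0.6511 − 0.07915) + 3.53 × 0.07915 = 5.742 + 0.2794 = 6.021 mg/L.
DO = C_s − D = 11.4 − 6.021 = 5.379 mg/L.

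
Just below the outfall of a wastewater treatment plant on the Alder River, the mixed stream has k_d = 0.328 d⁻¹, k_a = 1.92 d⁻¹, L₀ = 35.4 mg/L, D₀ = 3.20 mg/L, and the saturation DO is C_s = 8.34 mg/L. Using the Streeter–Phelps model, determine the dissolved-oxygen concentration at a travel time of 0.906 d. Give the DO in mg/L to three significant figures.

k_d L₀/(k_a−k_d) = 0.328×35.4/(1.92−0.328) = 11.61/1.592 = 7.293 mg/L.
e^(−k_d t) = e^(−0.328×0.9060) = 0.7429; e^(−k_a t) = e^(−1.92×0.9060) = 0.1756.
D = 7.293 × (0.7429 − 0.1756) + 3.20 × 0.1756 = 4.138 + 0.5619 = 4.700 mg/L.
DO = C_s − D = 8.34 − 4.700 = 3.640 mg/L.

DO ≈ 3.64 mg/L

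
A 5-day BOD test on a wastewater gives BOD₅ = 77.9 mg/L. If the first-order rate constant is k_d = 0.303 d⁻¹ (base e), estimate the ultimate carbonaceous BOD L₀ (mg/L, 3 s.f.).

L₀ ≈ 99.8 mg/L

BOD₅ = L₀(1 − e^(−5k_d)) ⇒ L₀ = BOD₅ / (1 − e^(−5×0.303))
= 77.9 / (1 − 0.2198) = 77.9 / 0.7802 = 99.85 mg/L.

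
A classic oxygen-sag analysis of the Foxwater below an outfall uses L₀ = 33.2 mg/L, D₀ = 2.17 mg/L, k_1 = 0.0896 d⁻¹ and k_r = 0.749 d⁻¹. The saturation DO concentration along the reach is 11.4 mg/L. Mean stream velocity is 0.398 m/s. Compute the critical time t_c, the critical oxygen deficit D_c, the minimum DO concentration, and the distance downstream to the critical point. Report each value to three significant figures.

t_c = [1/(k_r−k_1)] ln[(k_r/k_1)(1 − D₀(k_r−k_1)/(k_1 L₀))]
= [1/(0.749−0.0896)] ln[(0.749/0.0896)(1 − 2.17×0.6594/(0.0896×33.2))]
= (1/0.6594) ln[8.359 × 0.5190] = 1.517 × ln(4.338) = 1.517 × 1.467 = 2.226 d.
L(t_c) = L₀ e^(−k_1 t_c) = 33.2 × 0.8192 = 27.20 mg/L, and at the critical point k_r D_c = k_1 L, so D_c = (0.0896/0.749) × 27.20 = 3.254 mg/L.
Minimum DO = C_s − D_c = 11.4 − 3.254 = 8.146 mg/L.
x_c = v t_c = 0.398 m/s × 2.226 d × 86400 s/d = 76530 m ≈ 76.5 km.

t_c ≈ 2.23 d; D_c ≈ 3.25 mg/L; min DO ≈ 8.15 mg/L; x_c ≈ 76.5 km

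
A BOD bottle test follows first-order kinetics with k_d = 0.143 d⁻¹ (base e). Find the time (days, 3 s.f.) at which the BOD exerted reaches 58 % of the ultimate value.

y/L₀ = 1 − e^(−k_d t) = 0.58 ⇒ e^(−k_d t) = 0.420
t = −ln(0.420) / 0.143 = 0.8675 / 0.143 = 6.066 d.

t ≈ 6.07 d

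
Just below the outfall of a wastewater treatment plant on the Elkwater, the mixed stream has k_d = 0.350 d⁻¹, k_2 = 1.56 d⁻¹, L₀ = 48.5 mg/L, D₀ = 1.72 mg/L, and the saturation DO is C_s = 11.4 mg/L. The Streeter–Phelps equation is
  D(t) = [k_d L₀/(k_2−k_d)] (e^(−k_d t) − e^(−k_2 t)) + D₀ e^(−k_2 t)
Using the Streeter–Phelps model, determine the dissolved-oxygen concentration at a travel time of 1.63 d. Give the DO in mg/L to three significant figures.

DO ≈ 4.44 mg/L

k_d L₀/(k_2−k_d) = 0.350×48.5/(1.56−0.350) = 16.97/1.210 = 14.03 mg/L.
e^(−k_d t) = e^(−0.350×1.630) = 0.5652; e^(−k_2 t) = e^(−1.56×1.630) = 0.07865.
D = 14.03 × (0.5652 − 0.07865) + 1.72 × 0.07865 = 6.826 + 0.1353 = 6.962 mg/L.
DO = C_s − D = 11.4 − 6.962 = 4.438 mg/L.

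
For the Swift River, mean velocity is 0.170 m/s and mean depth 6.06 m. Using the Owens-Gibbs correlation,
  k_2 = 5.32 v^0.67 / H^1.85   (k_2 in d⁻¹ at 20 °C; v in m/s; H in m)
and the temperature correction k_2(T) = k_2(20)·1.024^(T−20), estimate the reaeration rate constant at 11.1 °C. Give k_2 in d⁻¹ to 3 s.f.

k_2(20) = 5.32 × 0.170^0.67 / 6.06^1.85 = 5.32 × 0.3051 / 28.03 = 0.05791 d⁻¹.
k_2(11.1) = 0.05791 × 1.024^(11.1−20) = 0.05791 × 0.8097 = 0.04689 d⁻¹.

k_2 ≈ 0.0469 d⁻¹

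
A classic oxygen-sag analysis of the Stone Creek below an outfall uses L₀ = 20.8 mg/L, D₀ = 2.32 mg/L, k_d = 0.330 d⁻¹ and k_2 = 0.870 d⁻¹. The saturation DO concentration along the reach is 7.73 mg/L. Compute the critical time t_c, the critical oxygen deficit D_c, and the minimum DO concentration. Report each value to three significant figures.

t_c ≈ 1.42 d; D_c ≈ 4.93 mg/L; min DO ≈ 2.80 mg/L

t_c = [1/(k_2−k_d)] ln[(k_2/k_d)(1 − D₀(k_2−k_d)/(k_d L₀))]
= [1/(0.870−0.330)] ln[(0.870/0.330)(1 − 2.32×0.5400/(0.330×20.8))]
= (1/0.5400) ln[2.636 × 0.8175] = 1.852 × ln(2.155) = 1.852 × 0.7679 = 1.422 d.
D_c = (k_d/k_2) L₀ e^(−k_d t_c) = (0.330/0.870) × 20.8 × e^(−0.330×1.422) = 0.3793 × 20.8 × 0.6255 = 4.935 mg/L.
Minimum DO = C_s − D_c = 7.73 − 4.935 = 2.795 mg/L.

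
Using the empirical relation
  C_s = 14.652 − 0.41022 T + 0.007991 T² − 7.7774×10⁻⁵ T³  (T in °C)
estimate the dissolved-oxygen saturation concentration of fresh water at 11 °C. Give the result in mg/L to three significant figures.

C_s = 14.652 − 0.41022×11 + 0.007991×11² − 7.7774×10⁻⁵×11³ = 11.00 mg/L.

C_s ≈ 11.0 mg/L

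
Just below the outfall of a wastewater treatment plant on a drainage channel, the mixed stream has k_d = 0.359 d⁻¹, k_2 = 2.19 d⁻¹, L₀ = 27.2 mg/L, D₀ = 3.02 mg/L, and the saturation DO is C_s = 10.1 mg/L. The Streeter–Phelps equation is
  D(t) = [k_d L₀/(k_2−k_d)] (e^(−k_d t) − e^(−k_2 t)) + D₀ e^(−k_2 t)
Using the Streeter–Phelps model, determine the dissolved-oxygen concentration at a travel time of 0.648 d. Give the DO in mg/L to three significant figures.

k_d L₀/(k_2−k_d) = 0.359×27.2/(2.19−0.359) = 9.765/1.831 = 5.333 mg/L.
e^(−k_d t) = e^(−0.359×0.6480) = 0.7924; e^(−k_2 t) = e^(−2.19×0.6480) = 0.2419.
D = 5.333 × (0.7924 − 0.2419) + 3.02 × 0.2419 = 2.936 + 0.7306 = 3.667 mg/L.
DO = C_s − D = 10.1 − 3.667 = 6.433 mg/L.

DO ≈ 6.43 mg/L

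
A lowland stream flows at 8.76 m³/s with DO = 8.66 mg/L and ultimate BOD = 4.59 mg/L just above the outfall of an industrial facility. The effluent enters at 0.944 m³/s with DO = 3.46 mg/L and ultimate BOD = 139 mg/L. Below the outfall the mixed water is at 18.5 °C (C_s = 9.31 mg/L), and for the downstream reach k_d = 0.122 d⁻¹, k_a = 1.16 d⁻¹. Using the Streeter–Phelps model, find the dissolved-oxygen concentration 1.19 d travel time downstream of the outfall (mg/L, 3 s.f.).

Mixed DO = (8.76×8.66 + 0.944×3.46)/(8.76+0.944) = 79.13/9.704 = 8.154 mg/L.
Mixed L₀ = (8.76×4.59 + 0.944×139)/(9.704) = 171.4/9.704 = 17.67 mg/L.
Initial deficit D₀ = C_s − DO₀ = 9.31 − 8.154 = 1.156 mg/L.
D(1.19) = [0.122×17.67/(1.16−0.122)](e^(−0.122×1.19) − e^(−1.16×1.19)) + 1.156 e^(−1.16×1.19)
= 2.076 × (0.8649 − 0.2515) + 1.156 × 0.2515 = 1.564 mg/L.
DO = 9.31 − 1.564 = 7.746 mg/L.

DO ≈ 7.75 mg/L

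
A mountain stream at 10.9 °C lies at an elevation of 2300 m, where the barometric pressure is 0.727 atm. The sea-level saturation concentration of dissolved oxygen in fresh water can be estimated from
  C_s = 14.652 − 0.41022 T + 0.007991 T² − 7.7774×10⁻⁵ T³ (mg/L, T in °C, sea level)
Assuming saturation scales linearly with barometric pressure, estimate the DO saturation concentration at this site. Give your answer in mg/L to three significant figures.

C_s ≈ 8.02 mg/L

At sea level: C_s = 14.652 − 0.41022×10.9 + 0.007991×10.9² − 7.7774×10⁻⁵×10.9³ = 11.03 mg/L.
Pressure correction: C_s' = 11.03 × 0.727 = 8.018 mg/L.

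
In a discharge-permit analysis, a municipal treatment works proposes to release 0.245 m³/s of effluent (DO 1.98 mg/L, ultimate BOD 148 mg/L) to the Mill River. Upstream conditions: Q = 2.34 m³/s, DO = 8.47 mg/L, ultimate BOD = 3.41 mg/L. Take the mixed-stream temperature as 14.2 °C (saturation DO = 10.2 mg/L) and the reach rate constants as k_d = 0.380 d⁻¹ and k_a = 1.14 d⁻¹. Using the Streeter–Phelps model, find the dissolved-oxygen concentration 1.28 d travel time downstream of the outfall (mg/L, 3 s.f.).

Mixed DO = (2.34×8.47 + 0.245×1.98)/(2.34+0.245) = 20.30/2.585 = 7.855 mg/L.
Mixed L₀ = (2.34×3.41 + 0.245×148)/(2.585) = 44.24/2.585 = 17.11 mg/L.
Initial deficit D₀ = C_s − DO₀ = 10.2 − 7.855 = 2.345 mg/L.
D(1.28) = [0.380×17.11/(1.14−0.380)](e^(−0.380×1.28) − e^(−1.14×1.28)) + 2.345 e^(−1.14×1.28)
= 8.557 × (0.6148 − 0.2324) + 2.345 × 0.2324 = 3.817 mg/L.
DO = 10.2 − 3.817 = 6.383 mg/L.

DO ≈ 6.38 mg/L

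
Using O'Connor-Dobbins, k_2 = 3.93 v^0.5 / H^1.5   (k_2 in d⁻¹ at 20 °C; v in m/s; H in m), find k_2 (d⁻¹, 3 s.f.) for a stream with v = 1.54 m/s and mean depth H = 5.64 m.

k_2 = 3.93 × 1.54^0.5 / 5.64^1.5 = 3.93 × 1.241 / 13.39 = 0.3641 d⁻¹.

k_2 ≈ 0.364 d⁻¹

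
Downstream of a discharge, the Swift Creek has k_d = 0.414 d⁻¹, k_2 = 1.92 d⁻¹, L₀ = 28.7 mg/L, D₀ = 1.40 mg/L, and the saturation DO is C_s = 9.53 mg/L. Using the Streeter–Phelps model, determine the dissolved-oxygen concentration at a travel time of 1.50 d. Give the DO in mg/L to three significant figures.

k_d L₀/(k_2−k_d) = 0.414×28.7/(1.92−0.414) = 11.88/1.506 = 7.890 mg/L.
e^(−k_d t) = e^(−0.414×1.500) = 0.5374; e^(−k_2 t) = e^(−1.92×1.500) = 0.05613.
D = 7.890 × (0.5374 − 0.05613) + 1.40 × 0.05613 = 3.797 + 0.07859 = 3.876 mg/L.
DO = C_s − D = 9.53 − 3.876 = 5.654 mg/L.

DO ≈ 5.65 mg/L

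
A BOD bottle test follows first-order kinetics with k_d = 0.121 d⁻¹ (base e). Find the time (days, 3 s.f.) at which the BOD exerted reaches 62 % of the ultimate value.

y/L₀ = 1 − e^(−k_d t) = 0.62 ⇒ e^(−k_d t) = 0.380
t = −ln(0.380) / 0.121 = 0.9676 / 0.121 = 7.997 d.

t ≈ 8.00 d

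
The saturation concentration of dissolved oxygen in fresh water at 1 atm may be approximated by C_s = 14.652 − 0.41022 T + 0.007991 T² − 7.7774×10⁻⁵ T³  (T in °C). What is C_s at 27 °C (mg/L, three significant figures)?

C_s = 14.652 − 0.41022×27 + 0.007991×27² − 7.7774×10⁻⁵×27³ = 7.871 mg/L.

C_s ≈ 7.87 mg/L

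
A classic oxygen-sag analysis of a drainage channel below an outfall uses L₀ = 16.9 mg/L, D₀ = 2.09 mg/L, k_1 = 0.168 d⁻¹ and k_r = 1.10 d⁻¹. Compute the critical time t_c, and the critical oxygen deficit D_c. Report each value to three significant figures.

t_c ≈ 0.773 d; D_c ≈ 2.27 mg/L

At the critical point dD/dt = 0, so k_1 L₀ e^(−k_1 t) = k_r D. Substituting D(t) from the Streeter–Phelps equation and solving for t gives
t_c = ln[(k_r/k_1)(1 − D₀(k_r−k_1)/(k_1 L₀))] / (k_r−k_1).
Here k_r−k_1 = 0.9320 d⁻¹ and 1 − D₀(k_r−k_1)/(k_1 L₀) = 1 − 2.09×0.9320/(0.168×16.9) = 0.3139, so
t_c = ln(6.548 × 0.3139) / 0.9320 = 0.7205 / 0.9320 = 0.7731 d.
D_c = (k_1/k_r) L₀ e^(−k_1 t_c) = (0.168/1.10) × 16.9 × e^(−0.168×0.7731) = 0.1527 × 16.9 × 0.8782 = 2.267 mg/L.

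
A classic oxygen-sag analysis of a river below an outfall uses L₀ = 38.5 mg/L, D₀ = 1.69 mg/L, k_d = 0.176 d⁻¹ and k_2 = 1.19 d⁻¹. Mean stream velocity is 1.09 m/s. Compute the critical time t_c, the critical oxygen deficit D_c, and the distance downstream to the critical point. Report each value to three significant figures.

t_c = [1/(k_2−k_d)] ln[(k_2/k_d)(1 − D₀(k_2−k_d)/(k_d L₀))]
= [1/(1.19−0.176)] ln[(1.19/0.176)(1 − 1.69×1.014/(0.176×38.5))]
= (1/1.014) ln[6.761 × 0.7471] = 0.9862 × ln(5.051) = 0.9862 × 1.620 = 1.597 d.
D_c = (k_d/k_2) L₀ e^(−k_d t_c) = (0.176/1.19) × 38.5 × e^(−0.176×1.597) = 0.1479 × 38.5 × 0.7549 = 4.299 mg/L.
x_c = v t_c = 1.09 m/s × 1.597 d × 86400 s/d = 150400 m ≈ 150 km.

t_c ≈ 1.60 d; D_c ≈ 4.30 mg/L; x_c ≈ 150 km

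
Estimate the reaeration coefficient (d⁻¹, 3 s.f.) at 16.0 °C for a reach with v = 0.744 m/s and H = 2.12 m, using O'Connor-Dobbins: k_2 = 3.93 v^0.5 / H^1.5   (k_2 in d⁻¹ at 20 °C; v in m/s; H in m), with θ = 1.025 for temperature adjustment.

k_2 ≈ 0.995 d⁻¹

k_2(20) = 3.93 × 0.744^0.5 / 2.12^1.5 = 3.93 × 0.8626 / 3.087 = 1.098 d⁻¹.
k_2(16.0) = 1.098 × 1.025^(16.0−20) = 1.098 × 0.9060 = 0.9949 d⁻¹.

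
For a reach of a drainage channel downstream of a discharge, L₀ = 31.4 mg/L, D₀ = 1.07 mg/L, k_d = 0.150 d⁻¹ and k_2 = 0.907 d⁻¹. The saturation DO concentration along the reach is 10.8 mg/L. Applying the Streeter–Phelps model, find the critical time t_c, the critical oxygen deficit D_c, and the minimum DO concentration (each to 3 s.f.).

At the critical point dD/dt = 0, so k_d L₀ e^(−k_d t) = k_2 D. Substituting D(t) from the Streeter–Phelps equation and solving for t gives
t_c = ln[(k_2/k_d)(1 − D₀(k_2−k_d)/(k_d L₀))] / (k_2−k_d).
Here k_2−k_d = 0.7570 d⁻¹ and 1 − D₀(k_2−k_d)/(k_d L₀) = 1 − 1.07×0.7570/(0.150×31.4) = 0.8280, so
t_c = ln(6.047 × 0.8280) / 0.7570 = 1.611 / 0.7570 = 2.128 d.
D_c = (k_d/k_2) L₀ e^(−k_d t_c) = (0.150/0.907) × 31.4 × e^(−0.150×2.128) = 0.1654 × 31.4 × 0.7267 = 3.774 mg/L.
Minimum DO = C_s − D_c = 10.8 − 3.774 = 7.026 mg/L.

t_c ≈ 2.13 d; D_c ≈ 3.77 mg/L; min DO ≈ 7.03 mg/L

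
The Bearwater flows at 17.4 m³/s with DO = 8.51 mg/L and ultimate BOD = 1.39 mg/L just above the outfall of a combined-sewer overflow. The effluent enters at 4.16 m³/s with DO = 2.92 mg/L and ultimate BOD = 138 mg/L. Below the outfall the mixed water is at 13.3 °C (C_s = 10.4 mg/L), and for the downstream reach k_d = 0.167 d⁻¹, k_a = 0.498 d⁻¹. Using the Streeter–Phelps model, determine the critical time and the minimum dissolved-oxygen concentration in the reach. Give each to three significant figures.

t_c ≈ 2.58 d; minimum DO ≈ 4.35 mg/L

Mixed DO = (17.4×8.51 + 4.16×2.92)/(17.4+4.16) = 160.2/21.56 = 7.431 mg/L.
Mixed L₀ = (17.4×1.39 + 4.16×138)/(21.56) = 598.3/21.56 = 27.75 mg/L.
Initial deficit D₀ = C_s − DO₀ = 10.4 − 7.431 = 2.969 mg/L.
t_c = (1/0.3310) ln[(0.498/0.167)(1 − 2.969×0.3310/(0.167×27.75))] = 3.021 × ln(2.350) = 2.581 d.
D_c = (0.167/0.498) × 27.75 × e^(−0.167×2.581) = 0.3353 × 27.75 × 0.6498 = 6.047 mg/L.
Minimum DO = 10.4 − 6.047 = 4.353 mg/L.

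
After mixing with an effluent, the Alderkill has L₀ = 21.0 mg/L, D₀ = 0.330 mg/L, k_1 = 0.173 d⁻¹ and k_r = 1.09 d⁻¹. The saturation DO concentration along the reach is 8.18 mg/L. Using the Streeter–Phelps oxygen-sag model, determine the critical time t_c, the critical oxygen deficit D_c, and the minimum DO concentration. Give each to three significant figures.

With k_r/k_1 = 6.301 and 1 − D₀(k_r−k_1)/(k_1 L₀) = 0.9167,
t_c = ln(6.301 × 0.9167) / (1.09 − 0.173) = ln(5.776) / 0.9170 = 1.754/0.9170 = 1.912 d.
D_c = (k_1/k_r) L₀ e^(−k_1 t_c) = (0.173/1.09) × 21.0 × e^(−0.173×1.912) = 0.1587 × 21.0 × 0.7183 = 2.394 mg/L.
Minimum DO = C_s − D_c = 8.18 − 2.394 = 5.786 mg/L.

t_c ≈ 1.91 d; D_c ≈ 2.39 mg/L; min DO ≈ 5.79 mg/L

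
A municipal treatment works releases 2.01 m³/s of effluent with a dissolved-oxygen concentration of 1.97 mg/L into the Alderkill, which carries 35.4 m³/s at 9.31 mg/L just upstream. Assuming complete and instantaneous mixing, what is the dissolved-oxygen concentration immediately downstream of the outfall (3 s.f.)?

8.92 mg/L

Flow-weighted mixing: C = (Q_r C_r + Q_w C_w)/(Q_r + Q_w)
= (35.4×9.31 + 2.01×1.97)/(35.4 + 2.01) = 333.5/37.41 = 8.916 mg/L.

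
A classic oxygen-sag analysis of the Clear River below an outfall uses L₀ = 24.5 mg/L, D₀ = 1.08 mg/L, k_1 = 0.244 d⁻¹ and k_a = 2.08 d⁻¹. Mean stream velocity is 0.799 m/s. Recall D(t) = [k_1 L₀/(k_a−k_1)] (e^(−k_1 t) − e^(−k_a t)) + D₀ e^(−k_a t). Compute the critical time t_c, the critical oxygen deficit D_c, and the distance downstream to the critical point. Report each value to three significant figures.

With k_a/k_1 = 8.525 and 1 − D₀(k_a−k_1)/(k_1 L₀) = 0.6683,
t_c = ln(8.525 × 0.6683) / (2.08 − 0.244) = ln(5.697) / 1.836 = 1.740/1.836 = 0.9477 d.
L(t_c) = L₀ e^(−k_1 t_c) = 24.5 × 0.7936 = 19.44 mg/L, and at the critical point k_a D_c = k_1 L, so D_c = (0.244/2.08) × 19.44 = 2.281 mg/L.
x_c = v t_c = 0.799 m/s × 0.9477 d × 86400 s/d = 65420 m ≈ 65.4 km.

t_c ≈ 0.948 d; D_c ≈ 2.28 mg/L; x_c ≈ 65.4 km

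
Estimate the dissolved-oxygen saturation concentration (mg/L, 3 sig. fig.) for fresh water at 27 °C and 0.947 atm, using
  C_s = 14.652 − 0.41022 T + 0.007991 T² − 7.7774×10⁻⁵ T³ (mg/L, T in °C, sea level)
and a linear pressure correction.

C_s ≈ 7.45 mg/L

At sea level: C_s = 14.652 − 0.41022×27 + 0.007991×27² − 7.7774×10⁻⁵×27³ = 7.871 mg/L.
Pressure correction: C_s' = 7.871 × 0.947 = 7.454 mg/L.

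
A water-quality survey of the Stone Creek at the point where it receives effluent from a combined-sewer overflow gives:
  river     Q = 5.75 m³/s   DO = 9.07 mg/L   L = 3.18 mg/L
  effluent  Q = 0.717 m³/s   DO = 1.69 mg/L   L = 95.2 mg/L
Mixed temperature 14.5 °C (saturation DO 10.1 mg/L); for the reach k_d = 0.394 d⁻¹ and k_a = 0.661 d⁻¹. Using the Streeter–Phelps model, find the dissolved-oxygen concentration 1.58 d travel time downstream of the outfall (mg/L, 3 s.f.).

Mixed DO = (5.75×9.07 + 0.717×1.69)/(5.75+0.717) = 53.36/6.467 = 8.252 mg/L.
Mixed L₀ = (5.75×3.18 + 0.717×95.2)/(6.467) = 86.54/6.467 = 13.38 mg/L.
Initial deficit D₀ = C_s − DO₀ = 10.1 − 8.252 = 1.848 mg/L.
D(1.58) = [0.394×13.38/(0.661−0.394)](e^(−0.394×1.58) − e^(−0.661×1.58)) + 1.848 e^(−0.661×1.58)
= 19.75 × (0.5366 − 0.3519) + 1.848 × 0.3519 = 4.297 mg/L.
DO = 10.1 − 4.297 = 5.803 mg/L.

DO ≈ 5.80 mg/L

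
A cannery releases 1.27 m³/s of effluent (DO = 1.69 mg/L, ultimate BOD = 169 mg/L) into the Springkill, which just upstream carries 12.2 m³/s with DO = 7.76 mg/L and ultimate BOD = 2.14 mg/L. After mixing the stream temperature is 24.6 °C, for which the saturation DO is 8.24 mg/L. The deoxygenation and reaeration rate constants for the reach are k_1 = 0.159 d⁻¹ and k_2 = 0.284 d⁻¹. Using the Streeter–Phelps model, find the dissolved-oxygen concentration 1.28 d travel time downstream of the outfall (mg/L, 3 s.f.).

Mixed DO = (12.2×7.76 + 1.27×1.69)/(12.2+1.27) = 96.82/13.47 = 7.188 mg/L.
Mixed L₀ = (12.2×2.14 + 1.27×169)/(13.47) = 240.7/13.47 = 17.87 mg/L.
Initial deficit D₀ = C_s − DO₀ = 8.24 − 7.188 = 1.052 mg/L.
D(1.28) = [0.159×17.87/(0.284−0.159)](e^(−0.159×1.28) − e^(−0.284×1.28)) + 1.052 e^(−0.284×1.28)
= 22.73 × (0.8159 − 0.6952) + 1.052 × 0.6952 = 3.474 mg/L.
DO = 8.24 − 3.474 = 4.766 mg/L.

DO ≈ 4.77 mg/L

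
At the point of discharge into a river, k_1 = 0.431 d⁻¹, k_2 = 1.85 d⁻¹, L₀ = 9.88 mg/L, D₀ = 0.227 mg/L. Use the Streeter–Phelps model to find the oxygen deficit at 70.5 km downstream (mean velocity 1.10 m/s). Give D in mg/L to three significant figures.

D ≈ 1.48 mg/L

Travel time t = x/v = 70.5 km / (1.10 m/s) = 70500 m / 1.10 m/s = 64090 s = 0.7418 d.
k_1 L₀/(k_2−k_1) = 0.431×9.88/(1.85−0.431) = 4.258/1.419 = 3.001 mg/L.
e^(−k_1 t) = e^(−0.431×0.7418) = 0.7264; e^(−k_2 t) = e^(−1.85×0.7418) = 0.2535.
D = 3.001 × (0.7264 − 0.2535) + 0.227 × 0.2535 = 1.419 + 0.05755 = 1.476 mg/L.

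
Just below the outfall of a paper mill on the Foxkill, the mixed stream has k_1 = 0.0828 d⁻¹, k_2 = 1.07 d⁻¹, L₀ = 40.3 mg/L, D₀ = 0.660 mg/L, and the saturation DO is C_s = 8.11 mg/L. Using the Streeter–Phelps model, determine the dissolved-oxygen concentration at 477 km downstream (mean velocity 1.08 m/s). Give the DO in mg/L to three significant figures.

DO ≈ 5.91 mg/L

Travel time t = x/v = 477 km / (1.08 m/s) = 477000 m / 1.08 m/s = 441700 s = 5.112 d.
k_1 L₀/(k_2−k_1) = 0.0828×40.3/(1.07−0.0828) = 3.337/0.9872 = 3.380 mg/L.
e^(−k_1 t) = e^(−0.0828×5.112) = 0.6549; e^(−k_2 t) = e^(−1.07×5.112) = 0.004212.
D = 3.380 × (0.6549 − 0.004212) + 0.660 × 0.004212 = 2.199 + 0.002780 = 2.202 mg/L.
DO = C_s − D = 8.11 − 2.202 = 5.908 mg/L.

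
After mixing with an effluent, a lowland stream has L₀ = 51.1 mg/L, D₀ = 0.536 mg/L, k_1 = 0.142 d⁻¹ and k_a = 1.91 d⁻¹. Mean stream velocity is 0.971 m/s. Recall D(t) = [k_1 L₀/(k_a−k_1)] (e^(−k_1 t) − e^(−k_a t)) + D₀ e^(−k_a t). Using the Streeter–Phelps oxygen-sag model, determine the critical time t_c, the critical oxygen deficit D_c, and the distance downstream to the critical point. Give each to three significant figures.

t_c ≈ 1.39 d; D_c ≈ 3.12 mg/L; x_c ≈ 117 km

t_c = [1/(k_a−k_1)] ln[(k_a/k_1)(1 − D₀(k_a−k_1)/(k_1 L₀))]
= [1/(1.91−0.142)] ln[(1.91/0.142)(1 − 0.536×1.768/(0.142×51.1))]
= (1/1.768) ln[13.45 × 0.8694] = 0.5656 × ln(11.69) = 0.5656 × 2.459 = 1.391 d.
L(t_c) = L₀ e^(−k_1 t_c) = 51.1 × 0.8208 = 41.94 mg/L, and at the critical point k_a D_c = k_1 L, so D_c = (0.142/1.91) × 41.94 = 3.118 mg/L.
x_c = v t_c = 0.971 m/s × 1.391 d × 86400 s/d = 116700 m ≈ 117 km.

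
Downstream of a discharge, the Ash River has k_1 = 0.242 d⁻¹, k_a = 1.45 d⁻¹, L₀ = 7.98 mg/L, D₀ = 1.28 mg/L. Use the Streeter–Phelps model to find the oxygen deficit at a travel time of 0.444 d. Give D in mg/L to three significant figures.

D ≈ 1.27 mg/L

k_1 L₀/(k_a−k_1) = 0.242×7.98/(1.45−0.242) = 1.931/1.208 = 1.599 mg/L.
e^(−k_1 t) = e^(−0.242×0.4440) = 0.8981; e^(−k_a t) = e^(−1.45×0.4440) = 0.5253.
D = 1.599 × (0.8981 − 0.5253) + 1.28 × 0.5253 = 0.5960 + 0.6724 = 1.268 mg/L.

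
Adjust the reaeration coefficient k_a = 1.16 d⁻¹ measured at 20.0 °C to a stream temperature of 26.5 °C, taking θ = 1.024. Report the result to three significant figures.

k_a ≈ 1.35 d⁻¹

k_a(T₂) = k_a(T₁) · θ^(T₂−T₁) = 1.16 × 1.024^(26.5−20.0)
= 1.16 × 1.024^6.50 = 1.16 × 1.167 = 1.353 d⁻¹.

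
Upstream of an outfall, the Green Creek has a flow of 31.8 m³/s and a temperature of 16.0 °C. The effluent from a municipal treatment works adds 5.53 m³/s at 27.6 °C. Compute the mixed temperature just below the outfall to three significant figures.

17.7 °C

Flow-weighted mixing: C = (Q_r C_r + Q_w C_w)/(Q_r + Q_w)
= (31.8×16.0 + 5.53×27.6)/(31.8 + 5.53) = 661.4/37.33 = 17.72 °C.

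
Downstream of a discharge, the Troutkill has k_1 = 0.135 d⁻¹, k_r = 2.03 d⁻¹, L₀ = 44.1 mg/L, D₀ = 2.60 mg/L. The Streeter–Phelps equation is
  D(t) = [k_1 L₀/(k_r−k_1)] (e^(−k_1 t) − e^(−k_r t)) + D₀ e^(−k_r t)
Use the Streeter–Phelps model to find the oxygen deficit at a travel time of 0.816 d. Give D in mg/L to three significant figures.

k_1 L₀/(k_r−k_1) = 0.135×44.1/(2.03−0.135) = 5.954/1.895 = 3.142 mg/L.
e^(−k_1 t) = e^(−0.135×0.8160) = 0.8957; e^(−k_r t) = e^(−2.03×0.8160) = 0.1908.
D = 3.142 × (0.8957 − 0.1908) + 2.60 × 0.1908 = 2.215 + 0.4961 = 2.711 mg/L.

D ≈ 2.71 mg/L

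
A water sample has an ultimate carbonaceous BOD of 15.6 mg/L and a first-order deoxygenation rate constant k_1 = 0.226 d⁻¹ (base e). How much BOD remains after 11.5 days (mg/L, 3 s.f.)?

L ≈ 1.16 mg/L

L_t = L₀ e^(−k_1 t) = 15.6 × e^(−0.226×11.5) = 15.6 × 0.07435 = 1.160 mg/L.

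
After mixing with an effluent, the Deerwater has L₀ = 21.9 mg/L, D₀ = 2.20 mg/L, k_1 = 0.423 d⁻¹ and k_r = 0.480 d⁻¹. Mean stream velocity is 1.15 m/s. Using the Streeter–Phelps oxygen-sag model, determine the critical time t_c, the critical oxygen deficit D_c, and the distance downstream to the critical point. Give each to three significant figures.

With k_r/k_1 = 1.135 and 1 − D₀(k_r−k_1)/(k_1 L₀) = 0.9865,
t_c = ln(1.135 × 0.9865) / (0.480 − 0.423) = ln(1.119) / 0.05700 = 0.1128/0.05700 = 1.979 d.
D_c = (k_1/k_r) L₀ e^(−k_1 t_c) = (0.423/0.480) × 21.9 × e^(−0.423×1.979) = 0.8812 × 21.9 × 0.4330 = 8.357 mg/L.
x_c = v t_c = 1.15 m/s × 1.979 d × 86400 s/d = 196600 m ≈ 197 km.

t_c ≈ 1.98 d; D_c ≈ 8.36 mg/L; x_c ≈ 197 km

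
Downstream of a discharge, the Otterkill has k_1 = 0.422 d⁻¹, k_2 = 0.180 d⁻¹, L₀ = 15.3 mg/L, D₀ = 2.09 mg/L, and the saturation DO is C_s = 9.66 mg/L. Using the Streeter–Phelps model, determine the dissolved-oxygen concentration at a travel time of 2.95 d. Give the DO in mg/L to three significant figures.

DO ≈ 0.426 mg/L

k_1 L₀/(k_2−k_1) = 0.422×15.3/(0.180−0.422) = 6.457/-0.2420 = -26.68 mg/L.
e^(−k_1 t) = e^(−0.422×2.950) = 0.2880; e^(−k_2 t) = e^(−0.180×2.950) = 0.5880.
D = -26.68 × (0.2880 − 0.5880) + 2.09 × 0.5880 = 8.005 + 1.229 = 9.234 mg/L.
DO = C_s − D = 9.66 − 9.234 = 0.4257 mg/L.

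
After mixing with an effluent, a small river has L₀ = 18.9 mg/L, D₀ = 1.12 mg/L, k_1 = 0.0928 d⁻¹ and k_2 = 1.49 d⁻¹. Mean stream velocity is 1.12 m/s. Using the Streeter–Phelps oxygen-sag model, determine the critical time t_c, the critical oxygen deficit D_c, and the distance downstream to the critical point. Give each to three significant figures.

t_c = [1/(k_2−k_1)] ln[(k_2/k_1)(1 − D₀(k_2−k_1)/(k_1 L₀))]
= [1/(1.49−0.0928)] ln[(1.49/0.0928)(1 − 1.12×1.397/(0.0928×18.9))]
= (1/1.397) ln[16.06 × 0.1078] = 0.7157 × ln(1.731) = 0.7157 × 0.5485 = 0.3926 d.
L(t_c) = L₀ e^(−k_1 t_c) = 18.9 × 0.9642 = 18.22 mg/L, and at the critical point k_2 D_c = k_1 L, so D_c = (0.0928/1.49) × 18.22 = 1.135 mg/L.
x_c = v t_c = 1.12 m/s × 0.3926 d × 86400 s/d = 37990 m ≈ 38.0 km.

t_c ≈ 0.393 d; D_c ≈ 1.14 mg/L; x_c ≈ 38.0 km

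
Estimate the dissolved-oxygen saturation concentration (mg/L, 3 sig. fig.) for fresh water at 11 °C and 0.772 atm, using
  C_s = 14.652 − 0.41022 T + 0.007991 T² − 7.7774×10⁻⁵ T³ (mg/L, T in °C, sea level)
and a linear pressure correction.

At sea level: C_s = 14.652 − 0.41022×11 + 0.007991×11² − 7.7774×10⁻⁵×11³ = 11.00 mg/L.
Pressure correction: C_s' = 11.00 × 0.772 = 8.494 mg/L.

C_s ≈ 8.49 mg/L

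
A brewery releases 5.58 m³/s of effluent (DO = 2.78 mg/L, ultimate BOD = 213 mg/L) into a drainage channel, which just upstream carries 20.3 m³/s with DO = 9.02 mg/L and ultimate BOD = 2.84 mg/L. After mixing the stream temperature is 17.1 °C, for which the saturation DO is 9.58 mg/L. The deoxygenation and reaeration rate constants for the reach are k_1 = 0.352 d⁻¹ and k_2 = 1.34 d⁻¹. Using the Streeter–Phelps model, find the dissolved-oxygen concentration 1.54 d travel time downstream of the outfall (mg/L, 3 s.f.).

Mixed DO = (20.3×9.02 + 5.58×2.78)/(20.3+5.58) = 198.6/25.88 = 7.675 mg/L.
Mixed L₀ = (20.3×2.84 + 5.58×213)/(25.88) = 1246/25.88 = 48.15 mg/L.
Initial deficit D₀ = C_s − DO₀ = 9.58 − 7.675 = 1.905 mg/L.
D(1.54) = [0.352×48.15/(1.34−0.352)](e^(−0.352×1.54) − e^(−1.34×1.54)) + 1.905 e^(−1.34×1.54)
= 17.16 × (0.5815 − 0.1270) + 1.905 × 0.1270 = 8.040 mg/L.
DO = 9.58 − 8.040 = 1.540 mg/L.

DO ≈ 1.54 mg/L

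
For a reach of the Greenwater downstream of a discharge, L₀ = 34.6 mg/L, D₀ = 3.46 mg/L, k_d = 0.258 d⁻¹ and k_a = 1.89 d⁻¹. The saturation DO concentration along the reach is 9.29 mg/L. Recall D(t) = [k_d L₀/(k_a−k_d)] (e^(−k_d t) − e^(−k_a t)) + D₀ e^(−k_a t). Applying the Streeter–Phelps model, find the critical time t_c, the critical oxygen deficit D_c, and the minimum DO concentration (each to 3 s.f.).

t_c ≈ 0.607 d; D_c ≈ 4.04 mg/L; min DO ≈ 5.25 mg/L

At the critical point dD/dt = 0, so k_d L₀ e^(−k_d t) = k_a D. Substituting D(t) from the Streeter–Phelps equation and solving for t gives
t_c = ln[(k_a/k_d)(1 − D₀(k_a−k_d)/(k_d L₀))] / (k_a−k_d).
Here k_a−k_d = 1.632 d⁻¹ and 1 − D₀(k_a−k_d)/(k_d L₀) = 1 − 3.46×1.632/(0.258×34.6) = 0.3674, so
t_c = ln(7.326 × 0.3674) / 1.632 = 0.9902 / 1.632 = 0.6067 d.
D_c = (k_d/k_a) L₀ e^(−k_d t_c) = (0.258/1.89) × 34.6 × e^(−0.258×0.6067) = 0.1365 × 34.6 × 0.8551 = 4.039 mg/L.
Minimum DO = C_s − D_c = 9.29 − 4.039 = 5.251 mg/L.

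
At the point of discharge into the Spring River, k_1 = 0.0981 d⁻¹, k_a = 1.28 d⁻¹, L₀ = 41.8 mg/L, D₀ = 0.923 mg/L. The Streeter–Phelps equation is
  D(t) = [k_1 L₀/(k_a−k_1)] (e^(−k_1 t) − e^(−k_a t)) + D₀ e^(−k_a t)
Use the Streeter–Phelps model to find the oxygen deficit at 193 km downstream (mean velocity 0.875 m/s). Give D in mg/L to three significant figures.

Travel time t = x/v = 193 km / (0.875 m/s) = 193000 m / 0.875 m/s = 220600 s = 2.553 d.
k_1 L₀/(k_a−k_1) = 0.0981×41.8/(1.28−0.0981) = 4.101/1.182 = 3.469 mg/L.
e^(−k_1 t) = e^(−0.0981×2.553) = 0.7785; e^(−k_a t) = e^(−1.28×2.553) = 0.03809.
D = 3.469 × (0.7785 − 0.03809) + 0.923 × 0.03809 = 2.569 + 0.03516 = 2.604 mg/L.

D ≈ 2.60 mg/L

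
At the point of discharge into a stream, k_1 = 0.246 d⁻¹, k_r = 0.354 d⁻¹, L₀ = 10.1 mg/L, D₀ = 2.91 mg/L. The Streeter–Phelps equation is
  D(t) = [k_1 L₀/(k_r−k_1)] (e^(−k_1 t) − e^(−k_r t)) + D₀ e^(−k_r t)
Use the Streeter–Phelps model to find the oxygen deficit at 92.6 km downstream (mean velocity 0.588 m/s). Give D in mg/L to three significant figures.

D ≈ 4.15 mg/L

Travel time t = x/v = 92.6 km / (0.588 m/s) = 92600 m / 0.588 m/s = 157500 s = 1.823 d.
k_1 L₀/(k_r−k_1) = 0.246×10.1/(0.354−0.246) = 2.485/0.1080 = 23.01 mg/L.
e^(−k_1 t) = e^(−0.246×1.823) = 0.6387; e^(−k_r t) = e^(−0.354×1.823) = 0.5245.
D = 23.01 × (0.6387 − 0.5245) + 2.91 × 0.5245 = 2.625 + 1.526 = 4.152 mg/L.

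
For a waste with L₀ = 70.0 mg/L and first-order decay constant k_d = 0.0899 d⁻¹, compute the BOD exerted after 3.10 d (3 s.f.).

y ≈ 17.0 mg/L

y_t = L₀(1 − e^(−k_d t)) = 70.0 × (1 − e^(−0.0899×3.10))
= 70.0 × (1 − 0.7568) = 70.0 × 0.2432 = 17.03 mg/L.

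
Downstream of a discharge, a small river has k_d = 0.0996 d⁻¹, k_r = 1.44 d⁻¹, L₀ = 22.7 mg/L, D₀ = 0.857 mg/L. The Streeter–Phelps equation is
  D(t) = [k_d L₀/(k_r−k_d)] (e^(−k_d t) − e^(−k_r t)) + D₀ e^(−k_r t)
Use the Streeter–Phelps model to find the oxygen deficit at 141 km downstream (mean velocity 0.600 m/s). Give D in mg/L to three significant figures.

Travel time t = x/v = 141 km / (0.600 m/s) = 141000 m / 0.600 m/s = 235000 s = 2.720 d.
k_d L₀/(k_r−k_d) = 0.0996×22.7/(1.44−0.0996) = 2.261/1.340 = 1.687 mg/L.
e^(−k_d t) = e^(−0.0996×2.720) = 0.7627; e^(−k_r t) = e^(−1.44×2.720) = 0.01991.
D = 1.687 × (0.7627 − 0.01991) + 0.857 × 0.01991 = 1.253 + 0.01706 = 1.270 mg/L.

D ≈ 1.27 mg/L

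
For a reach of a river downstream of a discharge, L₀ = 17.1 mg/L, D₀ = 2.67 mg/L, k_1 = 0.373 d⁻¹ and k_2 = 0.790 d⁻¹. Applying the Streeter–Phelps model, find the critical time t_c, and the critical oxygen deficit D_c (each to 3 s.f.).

t_c ≈ 1.34 d; D_c ≈ 4.90 mg/L

At the critical point dD/dt = 0, so k_1 L₀ e^(−k_1 t) = k_2 D. Substituting D(t) from the Streeter–Phelps equation and solving for t gives
t_c = ln[(k_2/k_1)(1 − D₀(k_2−k_1)/(k_1 L₀))] / (k_2−k_1).
Here k_2−k_1 = 0.4170 d⁻¹ and 1 − D₀(k_2−k_1)/(k_1 L₀) = 1 − 2.67×0.4170/(0.373×17.1) = 0.8254, so
t_c = ln(2.118 × 0.8254) / 0.4170 = 0.5586 / 0.4170 = 1.340 d.
L(t_c) = L₀ e^(−k_1 t_c) = 17.1 × 0.6067 = 10.38 mg/L, and at the critical point k_2 D_c = k_1 L, so D_c = (0.373/0.790) × 10.38 = 4.899 mg/L.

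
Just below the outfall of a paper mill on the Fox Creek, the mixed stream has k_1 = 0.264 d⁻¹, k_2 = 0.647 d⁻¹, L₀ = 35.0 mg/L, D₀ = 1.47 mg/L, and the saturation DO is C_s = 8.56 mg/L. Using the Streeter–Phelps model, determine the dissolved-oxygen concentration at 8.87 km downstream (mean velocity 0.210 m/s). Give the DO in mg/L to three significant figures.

DO ≈ 3.87 mg/L

Travel time t = x/v = 8.87 km / (0.210 m/s) = 8870 m / 0.210 m/s = 42240 s = 0.4889 d.
k_1 L₀/(k_2−k_1) = 0.264×35.0/(0.647−0.264) = 9.240/0.3830 = 24.13 mg/L.
e^(−k_1 t) = e^(−0.264×0.4889) = 0.8789; e^(−k_2 t) = e^(−0.647×0.4889) = 0.7288.
D = 24.13 × (0.8789 − 0.7288) + 1.47 × 0.7288 = 3.621 + 1.071 = 4.692 mg/L.
DO = C_s − D = 8.56 − 4.692 = 3.868 mg/L.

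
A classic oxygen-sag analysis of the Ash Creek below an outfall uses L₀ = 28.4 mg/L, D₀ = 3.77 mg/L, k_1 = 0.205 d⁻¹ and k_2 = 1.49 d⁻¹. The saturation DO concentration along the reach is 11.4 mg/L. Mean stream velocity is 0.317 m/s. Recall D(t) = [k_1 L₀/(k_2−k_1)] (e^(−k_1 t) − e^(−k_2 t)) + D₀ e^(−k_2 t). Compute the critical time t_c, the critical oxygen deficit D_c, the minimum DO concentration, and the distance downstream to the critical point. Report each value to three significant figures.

t_c ≈ 0.155 d; D_c ≈ 3.79 mg/L; min DO ≈ 7.61 mg/L; x_c ≈ 4.25 km

t_c = [1/(k_2−k_1)] ln[(k_2/k_1)(1 − D₀(k_2−k_1)/(k_1 L₀))]
= [1/(1.49−0.205)] ln[(1.49/0.205)(1 − 3.77×1.285/(0.205×28.4))]
= (1/1.285) ln[7.268 × 0.1679] = 0.7782 × ln(1.220) = 0.7782 × 0.1992 = 0.1550 d.
D_c = (k_1/k_2) L₀ e^(−k_1 t_c) = (0.205/1.49) × 28.4 × e^(−0.205×0.1550) = 0.1376 × 28.4 × 0.9687 = 3.785 mg/L.
Minimum DO = C_s − D_c = 11.4 − 3.785 = 7.615 mg/L.
x_c = v t_c = 0.317 m/s × 0.1550 d × 86400 s/d = 4245 m ≈ 4.25 km.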